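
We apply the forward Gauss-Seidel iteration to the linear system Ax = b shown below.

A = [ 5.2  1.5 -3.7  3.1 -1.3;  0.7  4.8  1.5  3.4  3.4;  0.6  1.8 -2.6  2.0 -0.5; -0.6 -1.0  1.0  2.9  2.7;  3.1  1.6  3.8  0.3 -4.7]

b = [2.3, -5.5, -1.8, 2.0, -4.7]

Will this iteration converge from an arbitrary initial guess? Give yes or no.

no

Write A = D+L+U with D = diag(5.2, 4.8, -2.6, 2.9, -4.7).
Gauss-Seidel: T = -(D+L)⁻¹U, row 0 first, T[0,4] = -(-1.3)/(5.2) = +0.2500; later rows by forward substitution.
  T[0,:] = [+0.0000  -0.2885  +0.7115  -0.5962  +0.2500]
  T[1,:] = [+0.0000  +0.0421  -0.4163  -0.6214  -0.7448]
  T[2,:] = [+0.0000  -0.0374  -0.1240  +0.2015  -0.6502]
  T[3,:] = [+0.0000  -0.0323  +0.0464  -0.4071  -0.9119]
  T[4,:] = [+0.0000  -0.2083  +0.2303  -0.4678  -0.6726]
|eigenvalues of T|: 1.3043, 0.3836, 0.3836, 0.2219, 0.0000.
ρ = 1.3043; 1.3043 > 1: divergent.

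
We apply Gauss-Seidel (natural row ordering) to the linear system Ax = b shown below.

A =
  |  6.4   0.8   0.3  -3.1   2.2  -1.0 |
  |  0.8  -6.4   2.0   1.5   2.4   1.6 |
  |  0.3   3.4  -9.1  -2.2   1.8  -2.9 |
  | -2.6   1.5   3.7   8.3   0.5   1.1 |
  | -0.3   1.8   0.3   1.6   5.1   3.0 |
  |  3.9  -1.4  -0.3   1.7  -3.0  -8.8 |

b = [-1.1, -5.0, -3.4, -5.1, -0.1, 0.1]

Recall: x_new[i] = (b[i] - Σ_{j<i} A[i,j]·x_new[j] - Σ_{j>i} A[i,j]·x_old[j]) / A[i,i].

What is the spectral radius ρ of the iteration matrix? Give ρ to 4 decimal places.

0.7209

Split A = D + L + U, D = diag(6.4, -6.4, -9.1, 8.3, 5.1, -8.8).
T_GS = -(D+L)⁻¹U: row 0 first, T[0,5] = -(-1)/(6.4) = +0.1562; later rows by forward substitution.
  T[0,:] = [+0.0000, -0.1250, -0.0469, +0.4844, -0.3438, +0.1562]
  T[1,:] = [+0.0000, -0.0156, +0.3066, +0.2949, +0.3320, +0.2695]
  T[2,:] = [+0.0000, -0.0100, +0.1130, -0.1156, +0.3105, -0.2128]
  T[3,:] = [+0.0000, -0.0319, -0.1205, +0.1500, -0.3664, -0.0374]
  T[4,:] = [+0.0000, +0.0088, -0.0798, -0.1158, -0.0407, -0.6499]
  T[5,:] = [+0.0000, -0.0617, -0.0695, +0.2402, -0.2726, +0.2480]
|eigenvalues of T|: 0.7209, 0.2662, 0.2662, 0.0539, 0.0539, 0.0000.
ρ(T) = max|λ| = 0.7209; 0.7209 < 1: convergent.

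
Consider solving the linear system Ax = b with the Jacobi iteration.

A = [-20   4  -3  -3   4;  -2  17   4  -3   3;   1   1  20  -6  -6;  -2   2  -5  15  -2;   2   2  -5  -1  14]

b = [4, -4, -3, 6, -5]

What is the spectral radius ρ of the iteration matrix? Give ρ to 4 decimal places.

0.5741

Diagonal D = diag(-20, 17, 20, 15, 14); L, U strict lower/upper.
Jacobi: T = -D⁻¹(L+U), T[3,0] = -(-2)/(15) = +0.1333; T[3,3] = 0.
  T[0,:] = [+0.0000, +0.2000, -0.1500, -0.1500, +0.2000]
  T[1,:] = [+0.1176, +0.0000, -0.2353, +0.1765, -0.1765]
  T[2,:] = [-0.0500, -0.0500, +0.0000, +0.3000, +0.3000]
  T[3,:] = [+0.1333, -0.1333, +0.3333, +0.0000, +0.1333]
  T[4,:] = [-0.1429, -0.1429, +0.3571, +0.0714, +0.0000]
|roots of det(T-λI)|: 0.5741, 0.3728, 0.2449, 0.2449, 0.0670.
spectral radius ρ = 0.5741; 0.5741 < 1 ⇒ converges.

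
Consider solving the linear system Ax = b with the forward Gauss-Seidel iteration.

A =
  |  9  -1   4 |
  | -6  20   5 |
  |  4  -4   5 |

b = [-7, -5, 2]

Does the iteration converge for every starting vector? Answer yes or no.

yes

Diagonal D = diag(9, 20, 5); L, U strict lower/upper.
GS T = -(D+L)⁻¹U: row 0 first, T[0,2] = -(4)/(9) = -0.4444; later rows by forward substitution.
  T[0,:] = [+0.0000  +0.1111  -0.4444]
  T[1,:] = [+0.0000  +0.0333  -0.3833]
  T[2,:] = [+0.0000  -0.0622  +0.0489]
moduli |λ_i(T)| = 0.1957, 0.1135, 0.0000.
ρ(T) = max|λ| = 0.1957; 0.1957 < 1: convergent.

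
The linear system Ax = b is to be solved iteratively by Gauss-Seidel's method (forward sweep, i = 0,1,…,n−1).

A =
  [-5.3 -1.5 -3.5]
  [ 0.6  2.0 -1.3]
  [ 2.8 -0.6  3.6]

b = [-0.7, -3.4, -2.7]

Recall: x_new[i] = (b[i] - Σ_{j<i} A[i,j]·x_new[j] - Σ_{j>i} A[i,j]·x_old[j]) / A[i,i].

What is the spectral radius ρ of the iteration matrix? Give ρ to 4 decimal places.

Diagonal D = diag(-5.3, 2, 3.6); L, U strict lower/upper.
GS T = -(D+L)⁻¹U: row 0 first, T[0,2] = -(-3.5)/(-5.3) = -0.6604; later rows by forward substitution.
  T[0,:] = [+0.0000  -0.2830  -0.6604]
  T[1,:] = [+0.0000  +0.0849  +0.8481]
  T[2,:] = [+0.0000  +0.2343  +0.6550]
|roots of det(T-λI)|: 0.8990, 0.1592, 0.0000.
spectral radius ρ = 0.8990; 0.8990 < 1 ⇒ converges.

0.8990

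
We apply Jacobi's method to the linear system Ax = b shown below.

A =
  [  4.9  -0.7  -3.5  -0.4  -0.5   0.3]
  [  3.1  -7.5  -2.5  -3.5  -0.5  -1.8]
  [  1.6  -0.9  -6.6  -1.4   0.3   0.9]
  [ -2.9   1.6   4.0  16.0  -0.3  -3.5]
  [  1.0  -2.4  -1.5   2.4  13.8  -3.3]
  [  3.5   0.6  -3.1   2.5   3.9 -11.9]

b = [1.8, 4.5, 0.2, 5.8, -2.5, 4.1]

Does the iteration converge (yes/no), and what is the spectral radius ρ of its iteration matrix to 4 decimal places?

A = D + L + U where D = diag(4.9, -7.5, -6.6, 16, 13.8, -11.9).
T_J = -D⁻¹(L+U): T[4,1] = -(-2.4)/(13.8) = +0.1739; T[4,4] = 0.
  T[0,:] = [+0.0000  +0.1429  +0.7143  +0.0816  +0.1020  -0.0612]
  T[1,:] = [+0.4133  +0.0000  -0.3333  -0.4667  -0.0667  -0.2400]
  T[2,:] = [+0.2424  -0.1364  +0.0000  -0.2121  +0.0455  +0.1364]
  T[3,:] = [+0.1812  -0.1000  -0.2500  +0.0000  +0.0187  +0.2188]
  T[4,:] = [-0.0725  +0.1739  +0.1087  -0.1739  +0.0000  +0.2391]
  T[5,:] = [+0.2941  +0.0504  -0.2605  +0.2101  +0.3277  +0.0000]
|roots of det(T-λI)|: 0.6670, 0.4362, 0.4190, 0.3579, 0.3579, 0.1439.
ρ(T) = max|λ| = 0.6670; 0.6670 < 1, so it converges for any x₀.

yes, ρ = 0.6670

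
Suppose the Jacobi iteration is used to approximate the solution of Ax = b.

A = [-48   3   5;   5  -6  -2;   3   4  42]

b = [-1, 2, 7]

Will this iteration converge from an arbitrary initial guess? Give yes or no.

Diagonal D = diag(-48, -6, 42); L, U strict lower/upper.
T_J = -D⁻¹(L+U): T[0,2] = -(5)/(-48) = +0.1042; T[0,0] = 0.
  T[0,:] = [+0.0000  +0.0625  +0.1042]
  T[1,:] = [+0.8333  +0.0000  -0.3333]
  T[2,:] = [-0.0714  -0.0952  +0.0000]
|eigenvalues of T|: 0.3131, 0.2100, 0.1031.
ρ = 0.3131; 0.3131 < 1 ⇒ converges.

yes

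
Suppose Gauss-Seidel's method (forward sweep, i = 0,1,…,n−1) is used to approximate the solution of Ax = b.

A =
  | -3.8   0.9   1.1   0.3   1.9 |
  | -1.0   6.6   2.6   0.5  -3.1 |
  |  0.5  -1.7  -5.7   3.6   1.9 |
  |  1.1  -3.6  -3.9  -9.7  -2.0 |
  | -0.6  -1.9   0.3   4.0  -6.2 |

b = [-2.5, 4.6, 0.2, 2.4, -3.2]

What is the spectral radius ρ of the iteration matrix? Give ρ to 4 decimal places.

0.7429

Split A = D + L + U, D = diag(-3.8, 6.6, -5.7, -9.7, -6.2).
T_GS = -(D+L)⁻¹U: row 0 first, T[0,2] = -(1.1)/(-3.8) = +0.2895; later rows by forward substitution.
  T[0,:] = [+0.0000, +0.2368, +0.2895, +0.0789, +0.5000]
  T[1,:] = [+0.0000, +0.0359, -0.3501, -0.0638, +0.5455]
  T[2,:] = [+0.0000, +0.0101, +0.1298, +0.6575, +0.2145]
  T[3,:] = [+0.0000, +0.0095, +0.1106, -0.2317, -0.4382]
  T[4,:] = [+0.0000, -0.0273, +0.1569, -0.1058, -0.4879]
moduli |λ_i(T)| = 0.7429, 0.1517, 0.1517, 0.0688, 0.0000.
ρ = 0.7429; 0.7429 < 1: convergent.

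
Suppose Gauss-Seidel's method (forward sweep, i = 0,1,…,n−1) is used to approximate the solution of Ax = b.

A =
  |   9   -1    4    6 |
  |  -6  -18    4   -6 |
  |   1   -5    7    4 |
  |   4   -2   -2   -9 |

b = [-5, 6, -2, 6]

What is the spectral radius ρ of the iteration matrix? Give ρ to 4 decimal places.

A = D + L + U where D = diag(9, -18, 7, -9).
T_GS = -(D+L)⁻¹U: row 0 first, T[0,1] = -(-1)/(9) = +0.1111; later rows by forward substitution.
  T[0,:] = [+0.0000  +0.1111  -0.4444  -0.6667]
  T[1,:] = [+0.0000  -0.0370  +0.3704  -0.1111]
  T[2,:] = [+0.0000  -0.0423  +0.3280  -0.5556]
  T[3,:] = [+0.0000  +0.0670  -0.3527  -0.1481]
eigenvalue magnitudes: 0.5422, 0.4265, 0.0271, 0.0000.
spectral radius ρ = 0.5422; 0.5422 < 1 ⇒ converges.

0.5422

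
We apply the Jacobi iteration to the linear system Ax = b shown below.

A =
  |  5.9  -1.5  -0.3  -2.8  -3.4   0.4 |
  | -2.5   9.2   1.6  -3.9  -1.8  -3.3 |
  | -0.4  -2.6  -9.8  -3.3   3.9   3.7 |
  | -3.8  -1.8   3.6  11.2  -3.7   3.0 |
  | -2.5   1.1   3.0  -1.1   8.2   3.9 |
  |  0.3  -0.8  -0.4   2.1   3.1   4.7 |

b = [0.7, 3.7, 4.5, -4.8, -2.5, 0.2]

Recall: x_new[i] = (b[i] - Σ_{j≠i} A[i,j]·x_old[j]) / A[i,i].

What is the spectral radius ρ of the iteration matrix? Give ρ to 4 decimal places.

1.1243

A = D + L + U where D = diag(5.9, 9.2, -9.8, 11.2, 8.2, 4.7).
Jacobi: T = -D⁻¹(L+U), T[0,2] = -(-0.3)/(5.9) = +0.0508; T[0,0] = 0.
  T[0,:] = [+0.0000 +0.2542 +0.0508 +0.4746 +0.5763 -0.0678]
  T[1,:] = [+0.2717 +0.0000 -0.1739 +0.4239 +0.1957 +0.3587]
  T[2,:] = [-0.0408 -0.2653 +0.0000 -0.3367 +0.3980 +0.3776]
  T[3,:] = [+0.3393 +0.1607 -0.3214 +0.0000 +0.3304 -0.2679]
  T[4,:] = [+0.3049 -0.1341 -0.3659 +0.1341 +0.0000 -0.4756]
  T[5,:] = [-0.0638 +0.1702 +0.0851 -0.4468 -0.6596 +0.0000]
eigenvalue magnitudes: 1.1243, 0.6250, 0.6250, 0.4027, 0.4012, 0.0061.
ρ = 1.1243; 1.1243 > 1 ⇒ diverges.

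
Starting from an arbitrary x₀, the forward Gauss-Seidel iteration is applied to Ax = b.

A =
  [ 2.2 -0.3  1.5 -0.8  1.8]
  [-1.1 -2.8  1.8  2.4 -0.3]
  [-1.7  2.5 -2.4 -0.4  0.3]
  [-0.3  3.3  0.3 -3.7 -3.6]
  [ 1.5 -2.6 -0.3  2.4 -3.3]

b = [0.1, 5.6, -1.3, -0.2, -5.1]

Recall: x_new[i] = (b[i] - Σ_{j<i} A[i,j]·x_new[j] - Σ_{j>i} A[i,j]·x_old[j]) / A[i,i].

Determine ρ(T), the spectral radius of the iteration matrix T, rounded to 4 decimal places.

1.5093

Write A = D+L+U with D = diag(2.2, -2.8, -2.4, -3.7, -3.3).
T_GS = -(D+L)⁻¹U: row 0 first, T[0,1] = -(-0.3)/(2.2) = +0.1364; later rows by forward substitution.
  T[0,:] = [+0.0000, +0.1364, -0.6818, +0.3636, -0.8182]
  T[1,:] = [+0.0000, -0.0536, +0.9107, +0.7143, +0.2143]
  T[2,:] = [+0.0000, -0.1524, +1.4316, +0.3198, +0.9278]
  T[3,:] = [+0.0000, -0.0712, +0.9836, +0.6335, -0.6403]
  T[4,:] = [+0.0000, +0.0663, -0.4422, +0.0342, -1.0907]
|roots of det(T-λI)|: 1.5093, 0.8493, 0.2398, 0.0210, 0.0000.
spectral radius ρ = 1.5093; 1.5093 > 1: divergent.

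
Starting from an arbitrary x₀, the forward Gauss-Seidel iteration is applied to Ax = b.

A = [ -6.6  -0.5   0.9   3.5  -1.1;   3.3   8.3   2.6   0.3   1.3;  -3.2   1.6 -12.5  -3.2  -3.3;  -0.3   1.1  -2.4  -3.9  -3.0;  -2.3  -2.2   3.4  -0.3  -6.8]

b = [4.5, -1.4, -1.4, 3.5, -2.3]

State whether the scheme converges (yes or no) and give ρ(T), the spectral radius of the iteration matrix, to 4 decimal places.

A = D + L + U where D = diag(-6.6, 8.3, -12.5, -3.9, -6.8).
GS T = -(D+L)⁻¹U: row 0 first, T[0,3] = -(3.5)/(-6.6) = +0.5303; later rows by forward substitution.
  T[0,:] = [+0.0000  -0.0758  +0.1364  +0.5303  -0.1667]
  T[1,:] = [+0.0000  +0.0301  -0.3675  -0.2470  -0.0904]
  T[2,:] = [+0.0000  +0.0232  -0.0819  -0.4234  -0.2329]
  T[3,:] = [+0.0000  +0.0000  -0.0637  +0.1501  -0.6386]
  T[4,:] = [+0.0000  +0.0275  +0.0346  -0.3178  -0.0027]
|λ(T)| sorted: 0.5590, 0.3151, 0.1945, 0.0461, 0.0000.
spectral radius ρ = 0.5590; 0.5590 < 1, so it converges for any x₀.

yes, ρ = 0.5590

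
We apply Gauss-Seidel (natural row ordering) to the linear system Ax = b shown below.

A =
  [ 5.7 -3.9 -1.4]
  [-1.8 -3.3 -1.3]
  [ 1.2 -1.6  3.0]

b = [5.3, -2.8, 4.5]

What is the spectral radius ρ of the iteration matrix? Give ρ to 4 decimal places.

Split A = D + L + U, D = diag(5.7, -3.3, 3).
Gauss-Seidel: T = -(D+L)⁻¹U, row 0 first, T[0,2] = -(-1.4)/(5.7) = +0.2456; later rows by forward substitution.
  T[0,:] = [+0.0000 +0.6842 +0.2456]
  T[1,:] = [+0.0000 -0.3732 -0.5279]
  T[2,:] = [+0.0000 -0.4727 -0.3798]
|roots of det(T-λI)|: 0.8761, 0.1231, 0.0000.
spectral radius ρ = 0.8761; 0.8761 < 1, so it converges for any x₀.

0.8761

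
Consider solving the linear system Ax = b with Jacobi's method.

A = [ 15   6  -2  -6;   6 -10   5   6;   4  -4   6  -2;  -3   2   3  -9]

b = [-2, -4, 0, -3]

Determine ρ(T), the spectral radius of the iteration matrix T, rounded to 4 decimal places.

0.8802

Write A = D+L+U with D = diag(15, -10, 6, -9).
Jacobi T = -D⁻¹(L+U): T[3,2] = -(3)/(-9) = +0.3333; T[3,3] = 0.
  T[0,:] = [+0.0000  -0.4000  +0.1333  +0.4000]
  T[1,:] = [+0.6000  +0.0000  +0.5000  +0.6000]
  T[2,:] = [-0.6667  +0.6667  +0.0000  +0.3333]
  T[3,:] = [-0.3333  +0.2222  +0.3333  +0.0000]
|eigenvalues of T|: 0.8802, 0.6827, 0.6827, 0.4152.
ρ(T) = max|λ| = 0.8802; 0.8802 < 1 ⇒ converges.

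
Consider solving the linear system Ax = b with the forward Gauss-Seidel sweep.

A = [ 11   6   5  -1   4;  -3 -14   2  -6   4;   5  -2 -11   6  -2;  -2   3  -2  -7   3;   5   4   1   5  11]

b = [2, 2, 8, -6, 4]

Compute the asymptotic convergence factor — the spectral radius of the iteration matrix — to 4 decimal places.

0.9065

Diagonal D = diag(11, -14, -11, -7, 11); L, U strict lower/upper.
T_GS = -(D+L)⁻¹U: row 0 first, T[0,3] = -(-1)/(11) = +0.0909; later rows by forward substitution.
  T[0,:] = [+0.0000, -0.5455, -0.4545, +0.0909, -0.3636]
  T[1,:] = [+0.0000, +0.1169, +0.2403, -0.4481, +0.3636]
  T[2,:] = [+0.0000, -0.2692, -0.2503, +0.6682, -0.4132]
  T[3,:] = [+0.0000, +0.2828, +0.3044, -0.4089, +0.8064]
  T[4,:] = [+0.0000, +0.1013, +0.0037, +0.2467, -0.2959]
|λ(T)| sorted: 0.9065, 0.2320, 0.1984, 0.1984, 0.0000.
ρ(T) = max|λ| = 0.9065; 0.9065 < 1 ⇒ converges.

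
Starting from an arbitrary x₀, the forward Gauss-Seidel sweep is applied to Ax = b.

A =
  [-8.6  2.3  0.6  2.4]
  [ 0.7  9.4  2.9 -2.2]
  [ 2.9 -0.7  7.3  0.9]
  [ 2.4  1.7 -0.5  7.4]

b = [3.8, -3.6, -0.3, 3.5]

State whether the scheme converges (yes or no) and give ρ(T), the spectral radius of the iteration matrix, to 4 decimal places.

yes, ρ = 0.2519

Split A = D + L + U, D = diag(-8.6, 9.4, 7.3, 7.4).
GS T = -(D+L)⁻¹U: row 0 first, T[0,3] = -(2.4)/(-8.6) = +0.2791; later rows by forward substitution.
  T[0,:] = [+0.0000  +0.2674  +0.0698  +0.2791]
  T[1,:] = [+0.0000  -0.0199  -0.3137  +0.2133]
  T[2,:] = [+0.0000  -0.1082  -0.0578  -0.2137]
  T[3,:] = [+0.0000  -0.0895  +0.0455  -0.1539]
|roots of det(T-λI)|: 0.2519, 0.1144, 0.1144, 0.0000.
spectral radius ρ = 0.2519; 0.2519 < 1, so it converges for any x₀.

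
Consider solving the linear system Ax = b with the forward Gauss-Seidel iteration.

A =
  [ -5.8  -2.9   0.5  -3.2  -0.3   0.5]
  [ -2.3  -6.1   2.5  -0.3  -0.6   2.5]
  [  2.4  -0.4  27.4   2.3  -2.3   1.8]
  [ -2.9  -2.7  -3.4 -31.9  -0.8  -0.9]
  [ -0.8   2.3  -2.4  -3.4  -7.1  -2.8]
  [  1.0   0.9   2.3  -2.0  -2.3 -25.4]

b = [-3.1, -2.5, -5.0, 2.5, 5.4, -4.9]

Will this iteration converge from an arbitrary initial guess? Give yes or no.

yes

A = D + L + U where D = diag(-5.8, -6.1, 27.4, -31.9, -7.1, -25.4).
GS T = -(D+L)⁻¹U: row 0 first, T[0,2] = -(0.5)/(-5.8) = +0.0862; later rows by forward substitution.
  T[0,:] = [+0.0000 -0.5000 +0.0862 -0.5517 -0.0517 +0.0862]
  T[1,:] = [+0.0000 +0.1885 +0.3773 +0.1588 -0.0789 +0.3773]
  T[2,:] = [+0.0000 +0.0465 -0.0020 -0.0333 +0.0873 -0.0677]
  T[3,:] = [+0.0000 +0.0245 -0.0396 +0.0403 -0.0230 -0.0608]
  T[4,:] = [+0.0000 +0.0899 +0.1322 +0.1056 -0.0382 -0.2298]
  T[5,:] = [+0.0000 -0.0189 +0.0077 -0.0318 +0.0083 +0.0362]
|roots of det(T-λI)|: 0.2633, 0.1302, 0.1093, 0.1093, 0.0164, 0.0000.
ρ(T) = max|λ| = 0.2633; 0.2633 < 1, so it converges for any x₀.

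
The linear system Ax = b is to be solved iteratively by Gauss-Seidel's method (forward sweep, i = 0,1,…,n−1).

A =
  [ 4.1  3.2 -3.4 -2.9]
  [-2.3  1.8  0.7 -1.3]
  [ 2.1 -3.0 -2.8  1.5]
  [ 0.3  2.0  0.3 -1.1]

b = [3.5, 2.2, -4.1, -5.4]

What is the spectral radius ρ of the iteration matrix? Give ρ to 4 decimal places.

1.5151

A = D + L + U where D = diag(4.1, 1.8, -2.8, -1.1).
GS T = -(D+L)⁻¹U: row 0 first, T[0,1] = -(3.2)/(4.1) = -0.7805; later rows by forward substitution.
  T[0,:] = [+0.0000, -0.7805, +0.8293, +0.7073]
  T[1,:] = [+0.0000, -0.9973, +0.6707, +1.6260]
  T[2,:] = [+0.0000, +0.4832, -0.0967, -0.6760]
  T[3,:] = [+0.0000, -1.8943, +1.4193, +2.9649]
|λ(T)| sorted: 1.5151, 0.2267, 0.1291, 0.0000.
spectral radius ρ = 1.5151; 1.5151 > 1 ⇒ diverges.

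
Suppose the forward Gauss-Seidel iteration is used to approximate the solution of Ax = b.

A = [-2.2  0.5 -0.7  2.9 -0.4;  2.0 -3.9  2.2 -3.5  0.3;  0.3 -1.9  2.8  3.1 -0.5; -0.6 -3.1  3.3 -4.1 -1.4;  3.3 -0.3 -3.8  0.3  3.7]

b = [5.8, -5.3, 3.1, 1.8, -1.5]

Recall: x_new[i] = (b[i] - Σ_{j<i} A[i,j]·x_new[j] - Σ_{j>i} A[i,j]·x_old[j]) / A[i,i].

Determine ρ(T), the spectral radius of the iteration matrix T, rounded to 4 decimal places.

1.3417

Let D = diag(-2.2, -3.9, 2.8, -4.1, 3.7); L, U the strict triangles.
T_GS = -(D+L)⁻¹U: row 0 first, T[0,4] = -(-0.4)/(-2.2) = -0.1818; later rows by forward substitution.
  T[0,:] = [+0.0000 +0.2273 -0.3182 +1.3182 -0.1818]
  T[1,:] = [+0.0000 +0.1166 +0.4009 -0.2214 -0.0163]
  T[2,:] = [+0.0000 +0.0547 +0.3062 -1.3986 +0.1870]
  T[3,:] = [+0.0000 -0.0773 -0.0102 -1.1512 -0.1520]
  T[4,:] = [+0.0000 -0.1308 +0.6315 -2.5367 +0.3652]
|eigenvalues of T|: 1.3417, 0.8977, 0.2341, 0.1533, 0.0000.
ρ = 1.3417; 1.3417 > 1 ⇒ diverges.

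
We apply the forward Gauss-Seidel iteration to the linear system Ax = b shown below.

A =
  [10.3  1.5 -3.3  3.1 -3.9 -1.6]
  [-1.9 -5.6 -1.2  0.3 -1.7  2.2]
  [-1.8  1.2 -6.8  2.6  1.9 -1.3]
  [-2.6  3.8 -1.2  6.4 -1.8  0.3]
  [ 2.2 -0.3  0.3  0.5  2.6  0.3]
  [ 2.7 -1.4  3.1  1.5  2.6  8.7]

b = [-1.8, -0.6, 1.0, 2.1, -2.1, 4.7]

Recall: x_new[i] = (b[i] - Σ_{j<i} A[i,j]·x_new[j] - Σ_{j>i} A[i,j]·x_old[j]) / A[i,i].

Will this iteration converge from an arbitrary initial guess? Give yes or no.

Split A = D + L + U, D = diag(10.3, -5.6, -6.8, 6.4, 2.6, 8.7).
T_GS = -(D+L)⁻¹U: row 0 first, T[0,5] = -(-1.6)/(10.3) = +0.1553; later rows by forward substitution.
  T[0,:] = [+0.0000  -0.1456  +0.3204  -0.3010  +0.3786  +0.1553]
  T[1,:] = [+0.0000  +0.0494  -0.3230  +0.1557  -0.4320  +0.3402]
  T[2,:] = [+0.0000  +0.0473  -0.1418  +0.4895  +0.1029  -0.1723]
  T[3,:] = [+0.0000  -0.0796  +0.2953  -0.1229  +0.7109  -0.2180]
  T[4,:] = [+0.0000  +0.1388  -0.3488  +0.2398  -0.5188  -0.1458]
  T[5,:] = [+0.0000  +0.0086  -0.0476  -0.1064  -0.1912  +0.1491]
moduli |λ_i(T)| = 0.8648, 0.2877, 0.0936, 0.0718, 0.0718, 0.0000.
ρ(T) = max|λ| = 0.8648; 0.8648 < 1: convergent.

yes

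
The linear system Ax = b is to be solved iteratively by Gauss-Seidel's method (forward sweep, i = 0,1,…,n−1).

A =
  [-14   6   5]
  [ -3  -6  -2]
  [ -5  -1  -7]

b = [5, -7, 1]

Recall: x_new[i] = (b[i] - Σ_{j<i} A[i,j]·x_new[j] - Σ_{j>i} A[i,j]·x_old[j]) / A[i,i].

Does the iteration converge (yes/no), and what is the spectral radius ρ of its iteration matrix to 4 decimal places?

yes, ρ = 0.5740

Let D = diag(-14, -6, -7); L, U the strict triangles.
T_GS = -(D+L)⁻¹U: row 0 first, T[0,1] = -(6)/(-14) = +0.4286; later rows by forward substitution.
  T[0,:] = [+0.0000  +0.4286  +0.3571]
  T[1,:] = [+0.0000  -0.2143  -0.5119]
  T[2,:] = [+0.0000  -0.2755  -0.1820]
eigenvalue magnitudes: 0.5740, 0.1778, 0.0000.
spectral radius ρ = 0.5740; 0.5740 < 1, so it converges for any x₀.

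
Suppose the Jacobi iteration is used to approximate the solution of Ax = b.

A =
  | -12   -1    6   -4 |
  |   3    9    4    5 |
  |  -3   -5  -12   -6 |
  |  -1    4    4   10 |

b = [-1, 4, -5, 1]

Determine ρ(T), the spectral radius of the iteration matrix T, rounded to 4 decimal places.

0.8832

Write A = D+L+U with D = diag(-12, 9, -12, 10).
Jacobi T = -D⁻¹(L+U): T[3,1] = -(4)/(10) = -0.4000; T[3,3] = 0.
  T[0,:] = [+0.0000 -0.0833 +0.5000 -0.3333]
  T[1,:] = [-0.3333 +0.0000 -0.4444 -0.5556]
  T[2,:] = [-0.2500 -0.4167 +0.0000 -0.5000]
  T[3,:] = [+0.1000 -0.4000 -0.4000 +0.0000]
eigenvalue magnitudes: 0.8832, 0.4471, 0.3290, 0.3290.
ρ(T) = max|λ| = 0.8832; 0.8832 < 1 ⇒ converges.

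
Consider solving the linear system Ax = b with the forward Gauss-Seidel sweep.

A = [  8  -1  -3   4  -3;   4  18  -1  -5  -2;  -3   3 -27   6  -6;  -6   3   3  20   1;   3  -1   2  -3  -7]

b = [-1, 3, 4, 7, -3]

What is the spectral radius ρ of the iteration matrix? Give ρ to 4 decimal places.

0.3566

Write A = D+L+U with D = diag(8, 18, -27, 20, -7).
T_GS = -(D+L)⁻¹U: row 0 first, T[0,4] = -(-3)/(8) = +0.3750; later rows by forward substitution.
  T[0,:] = [+0.0000  +0.1250  +0.3750  -0.5000  +0.3750]
  T[1,:] = [+0.0000  -0.0278  -0.0278  +0.3889  +0.0278]
  T[2,:] = [+0.0000  -0.0170  -0.0448  +0.3210  -0.2608]
  T[3,:] = [+0.0000  +0.0442  +0.1234  -0.2565  +0.0975]
  T[4,:] = [+0.0000  +0.0337  +0.0990  -0.0682  +0.0405]
|λ(T)| sorted: 0.3566, 0.0794, 0.0794, 0.0147, 0.0000.
spectral radius ρ = 0.3566; 0.3566 < 1: convergent.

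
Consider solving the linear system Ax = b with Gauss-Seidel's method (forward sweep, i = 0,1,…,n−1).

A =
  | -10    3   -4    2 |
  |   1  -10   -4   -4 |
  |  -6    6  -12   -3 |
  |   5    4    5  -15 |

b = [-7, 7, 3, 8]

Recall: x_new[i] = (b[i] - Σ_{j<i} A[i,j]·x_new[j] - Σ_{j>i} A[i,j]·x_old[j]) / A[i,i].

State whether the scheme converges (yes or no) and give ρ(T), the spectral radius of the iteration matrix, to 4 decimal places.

yes, ρ = 0.5124

Split A = D + L + U, D = diag(-10, -10, -12, -15).
T_GS = -(D+L)⁻¹U: row 0 first, T[0,1] = -(3)/(-10) = +0.3000; later rows by forward substitution.
  T[0,:] = [+0.0000 +0.3000 -0.4000 +0.2000]
  T[1,:] = [+0.0000 +0.0300 -0.4400 -0.3800]
  T[2,:] = [+0.0000 -0.1350 -0.0200 -0.5400]
  T[3,:] = [+0.0000 +0.0630 -0.2573 -0.2147]
eigenvalue magnitudes: 0.5124, 0.3617, 0.0540, 0.0000.
ρ = 0.5124; 0.5124 < 1, so it converges for any x₀.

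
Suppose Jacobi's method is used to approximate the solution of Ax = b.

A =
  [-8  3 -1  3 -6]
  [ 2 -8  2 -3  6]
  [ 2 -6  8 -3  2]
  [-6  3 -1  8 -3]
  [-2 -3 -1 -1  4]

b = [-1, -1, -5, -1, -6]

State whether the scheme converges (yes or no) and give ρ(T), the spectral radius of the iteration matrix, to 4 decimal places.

no, ρ = 1.1528

Diagonal D = diag(-8, -8, 8, 8, 4); L, U strict lower/upper.
Jacobi T = -D⁻¹(L+U): T[2,4] = -(2)/(8) = -0.2500; T[2,2] = 0.
  T[0,:] = [+0.0000, +0.3750, -0.1250, +0.3750, -0.7500]
  T[1,:] = [+0.2500, +0.0000, +0.2500, -0.3750, +0.7500]
  T[2,:] = [-0.2500, +0.7500, +0.0000, +0.3750, -0.2500]
  T[3,:] = [+0.7500, -0.3750, +0.1250, +0.0000, +0.3750]
  T[4,:] = [+0.5000, +0.7500, +0.2500, +0.2500, +0.0000]
moduli |λ_i(T)| = 1.1528, 0.7391, 0.2518, 0.2518, 0.0813.
spectral radius ρ = 1.1528; 1.1528 > 1, so it fails to converge.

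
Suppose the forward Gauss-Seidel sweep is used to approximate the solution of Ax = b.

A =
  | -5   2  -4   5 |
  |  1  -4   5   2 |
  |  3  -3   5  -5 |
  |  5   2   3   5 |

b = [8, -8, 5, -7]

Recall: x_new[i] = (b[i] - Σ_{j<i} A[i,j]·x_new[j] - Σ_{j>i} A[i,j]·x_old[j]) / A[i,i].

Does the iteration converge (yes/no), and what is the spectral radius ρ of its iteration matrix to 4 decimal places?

Diagonal D = diag(-5, -4, 5, 5); L, U strict lower/upper.
GS T = -(D+L)⁻¹U: row 0 first, T[0,3] = -(5)/(-5) = +1.0000; later rows by forward substitution.
  T[0,:] = [+0.0000 +0.4000 -0.8000 +1.0000]
  T[1,:] = [+0.0000 +0.1000 +1.0500 +0.7500]
  T[2,:] = [+0.0000 -0.1800 +1.1100 +0.8500]
  T[3,:] = [+0.0000 -0.3320 -0.2860 -1.8100]
|λ(T)| sorted: 1.6390, 0.5523, 0.5523, 0.0000.
ρ = 1.6390; 1.6390 > 1, so it fails to converge.

no, ρ = 1.6390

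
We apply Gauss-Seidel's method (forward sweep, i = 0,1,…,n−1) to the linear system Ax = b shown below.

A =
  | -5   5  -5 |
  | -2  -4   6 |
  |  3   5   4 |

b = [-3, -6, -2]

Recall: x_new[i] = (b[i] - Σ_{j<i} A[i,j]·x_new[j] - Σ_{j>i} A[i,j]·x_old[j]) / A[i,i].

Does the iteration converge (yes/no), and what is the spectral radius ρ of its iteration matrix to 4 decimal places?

no, ρ = 1.5000

Let D = diag(-5, -4, 4); L, U the strict triangles.
Gauss-Seidel: T = -(D+L)⁻¹U, row 0 first, T[0,2] = -(-5)/(-5) = -1.0000; later rows by forward substitution.
  T[0,:] = [+0.0000  +1.0000  -1.0000]
  T[1,:] = [+0.0000  -0.5000  +2.0000]
  T[2,:] = [+0.0000  -0.1250  -1.7500]
eigenvalue magnitudes: 1.5000, 0.7500, 0.0000.
spectral radius ρ = 1.5000; 1.5000 > 1, so it fails to converge.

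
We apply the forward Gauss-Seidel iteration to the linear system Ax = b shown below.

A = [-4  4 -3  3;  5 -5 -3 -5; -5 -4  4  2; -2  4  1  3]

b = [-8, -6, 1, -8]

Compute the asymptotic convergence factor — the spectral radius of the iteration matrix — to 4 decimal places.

1.1981

Split A = D + L + U, D = diag(-4, -5, 4, 3).
T_GS = -(D+L)⁻¹U: row 0 first, T[0,3] = -(3)/(-4) = +0.7500; later rows by forward substitution.
  T[0,:] = [+0.0000  +1.0000  -0.7500  +0.7500]
  T[1,:] = [+0.0000  +1.0000  -1.3500  -0.2500]
  T[2,:] = [+0.0000  +2.2500  -2.2875  +0.1875]
  T[3,:] = [+0.0000  -1.4167  +2.0625  +0.7708]
moduli |λ_i(T)| = 1.1981, 0.8727, 0.1913, 0.0000.
spectral radius ρ = 1.1981; 1.1981 > 1, so it fails to converge.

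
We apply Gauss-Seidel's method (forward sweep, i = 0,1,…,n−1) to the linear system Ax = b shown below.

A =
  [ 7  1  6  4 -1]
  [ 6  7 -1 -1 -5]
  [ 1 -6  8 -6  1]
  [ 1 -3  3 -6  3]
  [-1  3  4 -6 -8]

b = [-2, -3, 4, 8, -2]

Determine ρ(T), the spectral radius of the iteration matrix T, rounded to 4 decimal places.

Split A = D + L + U, D = diag(7, 7, 8, -6, -8).
Gauss-Seidel: T = -(D+L)⁻¹U, row 0 first, T[0,4] = -(-1)/(7) = +0.1429; later rows by forward substitution.
  T[0,:] = [+0.0000, -0.1429, -0.8571, -0.5714, +0.1429]
  T[1,:] = [+0.0000, +0.1224, +0.8776, +0.6327, +0.5918]
  T[2,:] = [+0.0000, +0.1097, +0.7653, +1.2959, +0.3010]
  T[3,:] = [+0.0000, -0.0302, -0.1990, +0.2364, +0.3784]
  T[4,:] = [+0.0000, +0.1413, +0.9681, +0.7793, +0.0708]
moduli |λ_i(T)| = 1.3458, 0.3096, 0.3096, 0.0074, 0.0000.
ρ(T) = max|λ| = 1.3458; 1.3458 > 1: divergent.

1.3458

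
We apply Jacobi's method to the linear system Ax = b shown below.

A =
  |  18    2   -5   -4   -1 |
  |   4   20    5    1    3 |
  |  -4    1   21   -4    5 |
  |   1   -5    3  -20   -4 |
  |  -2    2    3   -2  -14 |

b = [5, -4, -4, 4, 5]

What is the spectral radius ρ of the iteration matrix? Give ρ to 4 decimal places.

0.5224

A = D + L + U where D = diag(18, 20, 21, -20, -14).
Jacobi T = -D⁻¹(L+U): T[2,3] = -(-4)/(21) = +0.1905; T[2,2] = 0.
  T[0,:] = [+0.0000, -0.1111, +0.2778, +0.2222, +0.0556]
  T[1,:] = [-0.2000, +0.0000, -0.2500, -0.0500, -0.1500]
  T[2,:] = [+0.1905, -0.0476, +0.0000, +0.1905, -0.2381]
  T[3,:] = [+0.0500, -0.2500, +0.1500, +0.0000, -0.2000]
  T[4,:] = [-0.1429, +0.1429, +0.2143, -0.1429, +0.0000]
|λ(T)| sorted: 0.5224, 0.2816, 0.2816, 0.2489, 0.2489.
ρ = 0.5224; 0.5224 < 1, so it converges for any x₀.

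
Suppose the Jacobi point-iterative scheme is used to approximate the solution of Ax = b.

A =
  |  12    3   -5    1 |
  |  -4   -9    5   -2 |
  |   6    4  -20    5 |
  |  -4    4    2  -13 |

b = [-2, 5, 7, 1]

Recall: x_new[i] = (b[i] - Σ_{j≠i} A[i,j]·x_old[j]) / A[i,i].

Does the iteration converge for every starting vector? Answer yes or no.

Let D = diag(12, -9, -20, -13); L, U the strict triangles.
Jacobi T = -D⁻¹(L+U): T[2,0] = -(6)/(-20) = +0.3000; T[2,2] = 0.
  T[0,:] = [+0.0000  -0.2500  +0.4167  -0.0833]
  T[1,:] = [-0.4444  +0.0000  +0.5556  -0.2222]
  T[2,:] = [+0.3000  +0.2000  +0.0000  +0.2500]
  T[3,:] = [-0.3077  +0.3077  +0.1538  +0.0000]
|λ(T)| sorted: 0.6871, 0.3691, 0.2751, 0.0429.
spectral radius ρ = 0.6871; 0.6871 < 1 ⇒ converges.

yes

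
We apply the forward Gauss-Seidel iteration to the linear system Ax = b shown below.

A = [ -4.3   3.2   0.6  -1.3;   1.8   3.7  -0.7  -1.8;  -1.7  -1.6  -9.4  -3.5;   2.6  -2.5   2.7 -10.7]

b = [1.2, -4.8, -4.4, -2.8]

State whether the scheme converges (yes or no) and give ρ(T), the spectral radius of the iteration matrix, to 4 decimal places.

yes, ρ = 0.7582

Let D = diag(-4.3, 3.7, -9.4, -10.7); L, U the strict triangles.
T_GS = -(D+L)⁻¹U: row 0 first, T[0,3] = -(-1.3)/(-4.3) = -0.3023; later rows by forward substitution.
  T[0,:] = [+0.0000, +0.7442, +0.1395, -0.3023]
  T[1,:] = [+0.0000, -0.3620, +0.1213, +0.6336]
  T[2,:] = [+0.0000, -0.0730, -0.0459, -0.4255]
  T[3,:] = [+0.0000, +0.2470, -0.0060, -0.3289]
|λ(T)| sorted: 0.7582, 0.1296, 0.1296, 0.0000.
ρ = 0.7582; 0.7582 < 1 ⇒ converges.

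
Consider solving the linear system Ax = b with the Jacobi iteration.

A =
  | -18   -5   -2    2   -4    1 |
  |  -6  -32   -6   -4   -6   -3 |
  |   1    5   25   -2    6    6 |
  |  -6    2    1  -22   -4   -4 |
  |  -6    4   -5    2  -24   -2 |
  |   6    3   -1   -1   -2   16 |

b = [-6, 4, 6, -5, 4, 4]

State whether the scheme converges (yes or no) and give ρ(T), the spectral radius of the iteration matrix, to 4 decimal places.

yes, ρ = 0.5058

Split A = D + L + U, D = diag(-18, -32, 25, -22, -24, 16).
Jacobi T = -D⁻¹(L+U): T[2,3] = -(-2)/(25) = +0.0800; T[2,2] = 0.
  T[0,:] = [+0.0000 -0.2778 -0.1111 +0.1111 -0.2222 +0.0556]
  T[1,:] = [-0.1875 +0.0000 -0.1875 -0.1250 -0.1875 -0.0938]
  T[2,:] = [-0.0400 -0.2000 +0.0000 +0.0800 -0.2400 -0.2400]
  T[3,:] = [-0.2727 +0.0909 +0.0455 +0.0000 -0.1818 -0.1818]
  T[4,:] = [-0.2500 +0.1667 -0.2083 +0.0833 +0.0000 -0.0833]
  T[5,:] = [-0.3750 -0.1875 +0.0625 +0.0625 +0.1250 +0.0000]
|eigenvalues of T|: 0.5058, 0.3725, 0.3520, 0.3520, 0.1791, 0.1791.
ρ = 0.5058; 0.5058 < 1 ⇒ converges.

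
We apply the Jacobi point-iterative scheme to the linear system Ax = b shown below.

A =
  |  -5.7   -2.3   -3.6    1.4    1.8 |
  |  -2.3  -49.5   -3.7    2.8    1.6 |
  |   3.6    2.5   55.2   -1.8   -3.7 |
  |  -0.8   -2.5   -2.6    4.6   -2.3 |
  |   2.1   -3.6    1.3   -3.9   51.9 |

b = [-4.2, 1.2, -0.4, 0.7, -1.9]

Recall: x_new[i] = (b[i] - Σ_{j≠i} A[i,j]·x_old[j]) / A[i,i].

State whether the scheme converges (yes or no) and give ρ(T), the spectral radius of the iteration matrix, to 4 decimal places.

Split A = D + L + U, D = diag(-5.7, -49.5, 55.2, 4.6, 51.9).
T_J = -D⁻¹(L+U): T[0,4] = -(1.8)/(-5.7) = +0.3158; T[0,0] = 0.
  T[0,:] = [+0.0000  -0.4035  -0.6316  +0.2456  +0.3158]
  T[1,:] = [-0.0465  +0.0000  -0.0747  +0.0566  +0.0323]
  T[2,:] = [-0.0652  -0.0453  +0.0000  +0.0326  +0.0670]
  T[3,:] = [+0.1739  +0.5435  +0.5652  +0.0000  +0.5000]
  T[4,:] = [-0.0405  +0.0694  -0.0250  +0.0751  +0.0000]
moduli |λ_i(T)| = 0.4639, 0.2697, 0.2697, 0.0984, 0.0327.
spectral radius ρ = 0.4639; 0.4639 < 1 ⇒ converges.

yes, ρ = 0.4639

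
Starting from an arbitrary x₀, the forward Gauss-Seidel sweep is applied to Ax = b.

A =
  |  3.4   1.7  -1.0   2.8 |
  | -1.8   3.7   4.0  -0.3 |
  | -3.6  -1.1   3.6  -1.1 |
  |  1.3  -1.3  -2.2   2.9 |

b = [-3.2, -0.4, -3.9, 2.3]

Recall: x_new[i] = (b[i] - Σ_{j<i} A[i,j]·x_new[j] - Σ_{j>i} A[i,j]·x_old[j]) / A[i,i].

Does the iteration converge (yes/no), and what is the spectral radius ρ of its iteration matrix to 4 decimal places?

no, ρ = 1.2574

Write A = D+L+U with D = diag(3.4, 3.7, 3.6, 2.9).
Gauss-Seidel: T = -(D+L)⁻¹U, row 0 first, T[0,1] = -(1.7)/(3.4) = -0.5000; later rows by forward substitution.
  T[0,:] = [+0.0000 -0.5000 +0.2941 -0.8235]
  T[1,:] = [+0.0000 -0.2432 -0.9380 -0.3196]
  T[2,:] = [+0.0000 -0.5743 +0.0075 -0.6156]
  T[3,:] = [+0.0000 -0.3206 -0.5466 -0.2411]
moduli |λ_i(T)| = 1.2574, 0.6960, 0.0846, 0.0000.
ρ = 1.2574; 1.2574 > 1: divergent.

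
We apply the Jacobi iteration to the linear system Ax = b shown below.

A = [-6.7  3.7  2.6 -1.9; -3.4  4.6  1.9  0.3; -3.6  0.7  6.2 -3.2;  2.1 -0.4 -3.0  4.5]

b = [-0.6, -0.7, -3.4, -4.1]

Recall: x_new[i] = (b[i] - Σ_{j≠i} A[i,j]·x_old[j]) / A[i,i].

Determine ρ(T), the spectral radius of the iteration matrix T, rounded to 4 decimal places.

Let D = diag(-6.7, 4.6, 6.2, 4.5); L, U the strict triangles.
Jacobi T = -D⁻¹(L+U): T[0,3] = -(-1.9)/(-6.7) = -0.2836; T[0,0] = 0.
  T[0,:] = [+0.0000, +0.5522, +0.3881, -0.2836]
  T[1,:] = [+0.7391, +0.0000, -0.4130, -0.0652]
  T[2,:] = [+0.5806, -0.1129, +0.0000, +0.5161]
  T[3,:] = [-0.4667, +0.0889, +0.6667, +0.0000]
eigenvalue magnitudes: 1.1929, 0.6690, 0.6690, 0.1324.
ρ = 1.1929; 1.1929 > 1 ⇒ diverges.

1.1929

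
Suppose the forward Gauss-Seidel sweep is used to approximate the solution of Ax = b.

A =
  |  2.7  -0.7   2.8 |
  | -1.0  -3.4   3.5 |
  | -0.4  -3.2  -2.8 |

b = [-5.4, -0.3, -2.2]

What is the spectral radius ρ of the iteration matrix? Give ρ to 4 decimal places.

Split A = D + L + U, D = diag(2.7, -3.4, -2.8).
Gauss-Seidel: T = -(D+L)⁻¹U, row 0 first, T[0,1] = -(-0.7)/(2.7) = +0.2593; later rows by forward substitution.
  T[0,:] = [+0.0000  +0.2593  -1.0370]
  T[1,:] = [+0.0000  -0.0763  +1.3344]
  T[2,:] = [+0.0000  +0.0501  -1.3769]
moduli |λ_i(T)| = 1.4264, 0.0267, 0.0000.
spectral radius ρ = 1.4264; 1.4264 > 1: divergent.

1.4264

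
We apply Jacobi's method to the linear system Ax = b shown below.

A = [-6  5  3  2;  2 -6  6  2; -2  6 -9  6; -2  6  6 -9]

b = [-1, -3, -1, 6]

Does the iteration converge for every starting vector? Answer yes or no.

no

Write A = D+L+U with D = diag(-6, -6, -9, -9).
Jacobi T = -D⁻¹(L+U): T[1,0] = -(2)/(-6) = +0.3333; T[1,1] = 0.
  T[0,:] = [+0.0000  +0.8333  +0.5000  +0.3333]
  T[1,:] = [+0.3333  +0.0000  +1.0000  +0.3333]
  T[2,:] = [-0.2222  +0.6667  +0.0000  +0.6667]
  T[3,:] = [-0.2222  +0.6667  +0.6667  +0.0000]
|eigenvalues of T|: 1.2820, 0.8436, 0.6667, 0.2283.
spectral radius ρ = 1.2820; 1.2820 > 1 ⇒ diverges.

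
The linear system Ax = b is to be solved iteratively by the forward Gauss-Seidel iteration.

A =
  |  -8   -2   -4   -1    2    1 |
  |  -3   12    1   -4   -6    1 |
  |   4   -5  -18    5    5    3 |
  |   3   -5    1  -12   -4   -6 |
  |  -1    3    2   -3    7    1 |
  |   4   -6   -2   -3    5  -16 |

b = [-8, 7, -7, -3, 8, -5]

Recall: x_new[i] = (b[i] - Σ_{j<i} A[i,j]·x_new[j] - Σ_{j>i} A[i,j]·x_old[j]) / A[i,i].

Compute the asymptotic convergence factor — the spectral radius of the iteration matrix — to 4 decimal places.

A = D + L + U where D = diag(-8, 12, -18, -12, 7, -16).
Gauss-Seidel: T = -(D+L)⁻¹U, row 0 first, T[0,3] = -(-1)/(-8) = -0.1250; later rows by forward substitution.
  T[0,:] = [+0.0000 -0.2500 -0.5000 -0.1250 +0.2500 +0.1250]
  T[1,:] = [+0.0000 -0.0625 -0.2083 +0.3021 +0.5625 -0.0521]
  T[2,:] = [+0.0000 -0.0382 -0.0532 +0.1661 +0.1771 +0.2089]
  T[3,:] = [+0.0000 -0.0396 -0.0426 -0.1433 -0.4905 -0.4296]
  T[4,:] = [+0.0000 -0.0150 +0.0148 -0.2562 -0.4661 -0.3465]
  T[5,:] = [+0.0000 -0.0315 -0.0276 -0.2185 -0.2243 -0.0031]
|eigenvalues of T|: 0.8326, 0.2434, 0.2074, 0.0405, 0.0405, 0.0000.
spectral radius ρ = 0.8326; 0.8326 < 1: convergent.

0.8326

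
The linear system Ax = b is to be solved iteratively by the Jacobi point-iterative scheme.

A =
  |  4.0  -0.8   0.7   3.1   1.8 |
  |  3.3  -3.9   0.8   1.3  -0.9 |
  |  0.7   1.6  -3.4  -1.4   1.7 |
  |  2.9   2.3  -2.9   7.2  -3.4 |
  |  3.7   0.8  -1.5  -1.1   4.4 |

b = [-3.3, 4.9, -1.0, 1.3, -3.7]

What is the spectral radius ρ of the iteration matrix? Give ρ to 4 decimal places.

Diagonal D = diag(4, -3.9, -3.4, 7.2, 4.4); L, U strict lower/upper.
Jacobi T = -D⁻¹(L+U): T[4,2] = -(-1.5)/(4.4) = +0.3409; T[4,4] = 0.
  T[0,:] = [+0.0000, +0.2000, -0.1750, -0.7750, -0.4500]
  T[1,:] = [+0.8462, +0.0000, +0.2051, +0.3333, -0.2308]
  T[2,:] = [+0.2059, +0.4706, +0.0000, -0.4118, +0.5000]
  T[3,:] = [-0.4028, -0.3194, +0.4028, +0.0000, +0.4722]
  T[4,:] = [-0.8409, -0.1818, +0.3409, +0.2500, +0.0000]
|roots of det(T-λI)|: 1.1358, 0.6869, 0.6431, 0.6431, 0.4544.
ρ = 1.1358; 1.1358 > 1: divergent.

1.1358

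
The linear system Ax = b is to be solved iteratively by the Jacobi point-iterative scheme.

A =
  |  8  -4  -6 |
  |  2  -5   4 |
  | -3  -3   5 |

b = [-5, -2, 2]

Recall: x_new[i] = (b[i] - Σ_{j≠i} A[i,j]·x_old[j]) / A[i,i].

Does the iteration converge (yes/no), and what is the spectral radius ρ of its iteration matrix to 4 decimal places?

Write A = D+L+U with D = diag(8, -5, 5).
Jacobi: T = -D⁻¹(L+U), T[0,1] = -(-4)/(8) = +0.5000; T[0,0] = 0.
  T[0,:] = [+0.0000, +0.5000, +0.7500]
  T[1,:] = [+0.4000, +0.0000, +0.8000]
  T[2,:] = [+0.6000, +0.6000, +0.0000]
moduli |λ_i(T)| = 1.2148, 0.7597, 0.4551.
ρ(T) = max|λ| = 1.2148; 1.2148 > 1, so it fails to converge.

no, ρ = 1.2148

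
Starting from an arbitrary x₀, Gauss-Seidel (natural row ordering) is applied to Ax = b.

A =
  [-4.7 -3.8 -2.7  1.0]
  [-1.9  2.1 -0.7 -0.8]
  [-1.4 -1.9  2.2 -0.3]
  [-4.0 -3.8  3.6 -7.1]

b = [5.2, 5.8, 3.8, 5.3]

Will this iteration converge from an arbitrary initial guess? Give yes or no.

Split A = D + L + U, D = diag(-4.7, 2.1, 2.2, -7.1).
T_GS = -(D+L)⁻¹U: row 0 first, T[0,2] = -(-2.7)/(-4.7) = -0.5745; later rows by forward substitution.
  T[0,:] = [+0.0000 -0.8085 -0.5745 +0.2128]
  T[1,:] = [+0.0000 -0.7315 -0.1864 +0.5735]
  T[2,:] = [+0.0000 -1.1463 -0.5266 +0.7670]
  T[3,:] = [+0.0000 +0.2658 +0.1564 -0.0379]
eigenvalue magnitudes: 1.3244, 0.1400, 0.1116, 0.0000.
ρ(T) = max|λ| = 1.3244; 1.3244 > 1: divergent.

no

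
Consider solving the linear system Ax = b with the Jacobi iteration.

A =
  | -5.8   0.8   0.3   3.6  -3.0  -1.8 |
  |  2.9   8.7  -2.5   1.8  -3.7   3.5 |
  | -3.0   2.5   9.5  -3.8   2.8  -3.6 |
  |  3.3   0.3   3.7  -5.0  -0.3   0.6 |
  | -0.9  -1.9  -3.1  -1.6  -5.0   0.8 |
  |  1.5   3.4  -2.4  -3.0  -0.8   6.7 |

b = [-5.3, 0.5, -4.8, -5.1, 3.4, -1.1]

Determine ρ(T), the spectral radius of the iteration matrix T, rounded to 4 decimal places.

A = D + L + U where D = diag(-5.8, 8.7, 9.5, -5, -5, 6.7).
T_J = -D⁻¹(L+U): T[5,1] = -(3.4)/(6.7) = -0.5075; T[5,5] = 0.
  T[0,:] = [+0.0000, +0.1379, +0.0517, +0.6207, -0.5172, -0.3103]
  T[1,:] = [-0.3333, +0.0000, +0.2874, -0.2069, +0.4253, -0.4023]
  T[2,:] = [+0.3158, -0.2632, +0.0000, +0.4000, -0.2947, +0.3789]
  T[3,:] = [+0.6600, +0.0600, +0.7400, +0.0000, -0.0600, +0.1200]
  T[4,:] = [-0.1800, -0.3800, -0.6200, -0.3200, +0.0000, +0.1600]
  T[5,:] = [-0.2239, -0.5075, +0.3582, +0.4478, +0.1194, +0.0000]
|roots of det(T-λI)|: 1.1931, 0.8006, 0.3929, 0.3284, 0.3284, 0.1739.
ρ = 1.1931; 1.1931 > 1 ⇒ diverges.

1.1931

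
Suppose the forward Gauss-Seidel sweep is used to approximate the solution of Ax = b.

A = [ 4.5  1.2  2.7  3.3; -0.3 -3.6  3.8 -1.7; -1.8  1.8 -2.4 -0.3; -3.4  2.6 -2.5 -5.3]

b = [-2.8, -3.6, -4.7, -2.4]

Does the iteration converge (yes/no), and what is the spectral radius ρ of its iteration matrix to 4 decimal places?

no, ρ = 1.4621

Write A = D+L+U with D = diag(4.5, -3.6, -2.4, -5.3).
T_GS = -(D+L)⁻¹U: row 0 first, T[0,1] = -(1.2)/(4.5) = -0.2667; later rows by forward substitution.
  T[0,:] = [+0.0000, -0.2667, -0.6000, -0.7333]
  T[1,:] = [+0.0000, +0.0222, +1.1056, -0.4111]
  T[2,:] = [+0.0000, +0.2167, +1.2792, +0.1167]
  T[3,:] = [+0.0000, +0.0798, +0.3239, +0.2137]
eigenvalue magnitudes: 1.4621, 0.1535, 0.1005, 0.0000.
ρ(T) = max|λ| = 1.4621; 1.4621 > 1 ⇒ diverges.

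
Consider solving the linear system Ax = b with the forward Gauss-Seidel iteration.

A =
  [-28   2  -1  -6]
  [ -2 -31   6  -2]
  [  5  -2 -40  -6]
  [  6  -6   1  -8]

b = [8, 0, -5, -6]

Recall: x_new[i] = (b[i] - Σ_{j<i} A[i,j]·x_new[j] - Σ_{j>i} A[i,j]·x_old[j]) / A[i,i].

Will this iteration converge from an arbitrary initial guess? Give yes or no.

yes

A = D + L + U where D = diag(-28, -31, -40, -8).
GS T = -(D+L)⁻¹U: row 0 first, T[0,2] = -(-1)/(-28) = -0.0357; later rows by forward substitution.
  T[0,:] = [+0.0000, +0.0714, -0.0357, -0.2143]
  T[1,:] = [+0.0000, -0.0046, +0.1959, -0.0507]
  T[2,:] = [+0.0000, +0.0092, -0.0143, -0.1743]
  T[3,:] = [+0.0000, +0.0582, -0.1755, -0.1445]
|eigenvalues of T|: 0.2788, 0.0747, 0.0747, 0.0000.
ρ = 0.2788; 0.2788 < 1 ⇒ converges.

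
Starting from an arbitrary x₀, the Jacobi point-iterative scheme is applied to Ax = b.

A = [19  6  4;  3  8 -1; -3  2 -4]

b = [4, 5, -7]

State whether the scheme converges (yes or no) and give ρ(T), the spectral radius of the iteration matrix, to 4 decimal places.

yes, ρ = 0.6653

Split A = D + L + U, D = diag(19, 8, -4).
T_J = -D⁻¹(L+U): T[1,2] = -(-1)/(8) = +0.1250; T[1,1] = 0.
  T[0,:] = [+0.0000 -0.3158 -0.2105]
  T[1,:] = [-0.3750 +0.0000 +0.1250]
  T[2,:] = [-0.7500 +0.5000 +0.0000]
|roots of det(T-λI)|: 0.6653, 0.4153, 0.2500.
ρ(T) = max|λ| = 0.6653; 0.6653 < 1: convergent.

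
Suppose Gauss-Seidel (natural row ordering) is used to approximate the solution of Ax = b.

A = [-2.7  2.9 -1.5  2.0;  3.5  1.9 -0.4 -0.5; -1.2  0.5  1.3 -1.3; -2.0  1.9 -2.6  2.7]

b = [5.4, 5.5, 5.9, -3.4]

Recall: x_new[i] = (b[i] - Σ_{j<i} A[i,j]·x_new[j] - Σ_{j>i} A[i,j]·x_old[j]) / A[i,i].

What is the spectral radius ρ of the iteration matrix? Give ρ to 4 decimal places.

Write A = D+L+U with D = diag(-2.7, 1.9, 1.3, 2.7).
GS T = -(D+L)⁻¹U: row 0 first, T[0,1] = -(2.9)/(-2.7) = +1.0741; later rows by forward substitution.
  T[0,:] = [+0.0000  +1.0741  -0.5556  +0.7407]
  T[1,:] = [+0.0000  -1.9786  +1.2339  -1.1014]
  T[2,:] = [+0.0000  +1.7524  -0.9874  +2.1074]
  T[3,:] = [+0.0000  +3.8755  -2.2307  +3.3530]
|eigenvalues of T|: 1.3536, 0.8147, 0.1519, 0.0000.
ρ(T) = max|λ| = 1.3536; 1.3536 > 1 ⇒ diverges.

1.3536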